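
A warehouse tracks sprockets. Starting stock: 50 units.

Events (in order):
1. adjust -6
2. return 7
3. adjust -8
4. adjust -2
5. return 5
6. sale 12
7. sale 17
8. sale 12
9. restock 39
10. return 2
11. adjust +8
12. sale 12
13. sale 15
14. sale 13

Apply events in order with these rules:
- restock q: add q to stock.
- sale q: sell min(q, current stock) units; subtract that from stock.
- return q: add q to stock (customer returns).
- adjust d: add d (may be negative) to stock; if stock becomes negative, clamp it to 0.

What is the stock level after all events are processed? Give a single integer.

Answer: 14

Derivation:
Processing events:
Start: stock = 50
  Event 1 (adjust -6): 50 + -6 = 44
  Event 2 (return 7): 44 + 7 = 51
  Event 3 (adjust -8): 51 + -8 = 43
  Event 4 (adjust -2): 43 + -2 = 41
  Event 5 (return 5): 41 + 5 = 46
  Event 6 (sale 12): sell min(12,46)=12. stock: 46 - 12 = 34. total_sold = 12
  Event 7 (sale 17): sell min(17,34)=17. stock: 34 - 17 = 17. total_sold = 29
  Event 8 (sale 12): sell min(12,17)=12. stock: 17 - 12 = 5. total_sold = 41
  Event 9 (restock 39): 5 + 39 = 44
  Event 10 (return 2): 44 + 2 = 46
  Event 11 (adjust +8): 46 + 8 = 54
  Event 12 (sale 12): sell min(12,54)=12. stock: 54 - 12 = 42. total_sold = 53
  Event 13 (sale 15): sell min(15,42)=15. stock: 42 - 15 = 27. total_sold = 68
  Event 14 (sale 13): sell min(13,27)=13. stock: 27 - 13 = 14. total_sold = 81
Final: stock = 14, total_sold = 81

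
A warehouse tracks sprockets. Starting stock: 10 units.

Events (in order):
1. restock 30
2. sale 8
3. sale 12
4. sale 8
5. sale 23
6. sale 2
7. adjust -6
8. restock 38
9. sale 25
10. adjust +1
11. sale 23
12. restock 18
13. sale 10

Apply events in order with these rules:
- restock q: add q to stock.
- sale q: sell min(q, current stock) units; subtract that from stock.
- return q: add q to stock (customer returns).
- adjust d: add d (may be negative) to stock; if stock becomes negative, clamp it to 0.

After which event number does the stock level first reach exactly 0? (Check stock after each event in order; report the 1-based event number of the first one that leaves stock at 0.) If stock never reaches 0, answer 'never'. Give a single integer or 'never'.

Answer: 5

Derivation:
Processing events:
Start: stock = 10
  Event 1 (restock 30): 10 + 30 = 40
  Event 2 (sale 8): sell min(8,40)=8. stock: 40 - 8 = 32. total_sold = 8
  Event 3 (sale 12): sell min(12,32)=12. stock: 32 - 12 = 20. total_sold = 20
  Event 4 (sale 8): sell min(8,20)=8. stock: 20 - 8 = 12. total_sold = 28
  Event 5 (sale 23): sell min(23,12)=12. stock: 12 - 12 = 0. total_sold = 40
  Event 6 (sale 2): sell min(2,0)=0. stock: 0 - 0 = 0. total_sold = 40
  Event 7 (adjust -6): 0 + -6 = 0 (clamped to 0)
  Event 8 (restock 38): 0 + 38 = 38
  Event 9 (sale 25): sell min(25,38)=25. stock: 38 - 25 = 13. total_sold = 65
  Event 10 (adjust +1): 13 + 1 = 14
  Event 11 (sale 23): sell min(23,14)=14. stock: 14 - 14 = 0. total_sold = 79
  Event 12 (restock 18): 0 + 18 = 18
  Event 13 (sale 10): sell min(10,18)=10. stock: 18 - 10 = 8. total_sold = 89
Final: stock = 8, total_sold = 89

First zero at event 5.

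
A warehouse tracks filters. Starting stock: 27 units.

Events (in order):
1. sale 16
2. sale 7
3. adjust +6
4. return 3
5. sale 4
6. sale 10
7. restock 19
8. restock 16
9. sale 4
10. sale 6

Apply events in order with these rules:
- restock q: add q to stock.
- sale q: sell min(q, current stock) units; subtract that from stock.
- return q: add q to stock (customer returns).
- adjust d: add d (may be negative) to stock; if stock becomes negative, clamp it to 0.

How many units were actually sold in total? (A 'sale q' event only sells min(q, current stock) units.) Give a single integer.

Answer: 46

Derivation:
Processing events:
Start: stock = 27
  Event 1 (sale 16): sell min(16,27)=16. stock: 27 - 16 = 11. total_sold = 16
  Event 2 (sale 7): sell min(7,11)=7. stock: 11 - 7 = 4. total_sold = 23
  Event 3 (adjust +6): 4 + 6 = 10
  Event 4 (return 3): 10 + 3 = 13
  Event 5 (sale 4): sell min(4,13)=4. stock: 13 - 4 = 9. total_sold = 27
  Event 6 (sale 10): sell min(10,9)=9. stock: 9 - 9 = 0. total_sold = 36
  Event 7 (restock 19): 0 + 19 = 19
  Event 8 (restock 16): 19 + 16 = 35
  Event 9 (sale 4): sell min(4,35)=4. stock: 35 - 4 = 31. total_sold = 40
  Event 10 (sale 6): sell min(6,31)=6. stock: 31 - 6 = 25. total_sold = 46
Final: stock = 25, total_sold = 46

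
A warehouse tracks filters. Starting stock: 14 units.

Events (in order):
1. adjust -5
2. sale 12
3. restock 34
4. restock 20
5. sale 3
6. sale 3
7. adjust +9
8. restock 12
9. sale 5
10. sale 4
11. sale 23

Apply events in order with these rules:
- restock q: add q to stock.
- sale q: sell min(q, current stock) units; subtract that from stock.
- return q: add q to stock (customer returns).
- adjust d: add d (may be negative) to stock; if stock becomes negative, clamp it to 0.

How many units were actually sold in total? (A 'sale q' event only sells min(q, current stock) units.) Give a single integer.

Processing events:
Start: stock = 14
  Event 1 (adjust -5): 14 + -5 = 9
  Event 2 (sale 12): sell min(12,9)=9. stock: 9 - 9 = 0. total_sold = 9
  Event 3 (restock 34): 0 + 34 = 34
  Event 4 (restock 20): 34 + 20 = 54
  Event 5 (sale 3): sell min(3,54)=3. stock: 54 - 3 = 51. total_sold = 12
  Event 6 (sale 3): sell min(3,51)=3. stock: 51 - 3 = 48. total_sold = 15
  Event 7 (adjust +9): 48 + 9 = 57
  Event 8 (restock 12): 57 + 12 = 69
  Event 9 (sale 5): sell min(5,69)=5. stock: 69 - 5 = 64. total_sold = 20
  Event 10 (sale 4): sell min(4,64)=4. stock: 64 - 4 = 60. total_sold = 24
  Event 11 (sale 23): sell min(23,60)=23. stock: 60 - 23 = 37. total_sold = 47
Final: stock = 37, total_sold = 47

Answer: 47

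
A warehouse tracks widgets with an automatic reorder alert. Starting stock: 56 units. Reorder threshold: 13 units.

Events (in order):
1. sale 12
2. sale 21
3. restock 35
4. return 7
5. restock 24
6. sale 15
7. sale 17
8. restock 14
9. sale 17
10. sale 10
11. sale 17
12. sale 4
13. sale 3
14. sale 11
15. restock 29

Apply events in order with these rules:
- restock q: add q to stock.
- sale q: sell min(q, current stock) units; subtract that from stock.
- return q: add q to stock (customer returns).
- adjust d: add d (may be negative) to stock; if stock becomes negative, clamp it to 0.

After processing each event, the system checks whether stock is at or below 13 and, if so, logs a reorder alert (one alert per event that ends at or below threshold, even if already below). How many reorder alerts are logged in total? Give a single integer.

Answer: 1

Derivation:
Processing events:
Start: stock = 56
  Event 1 (sale 12): sell min(12,56)=12. stock: 56 - 12 = 44. total_sold = 12
  Event 2 (sale 21): sell min(21,44)=21. stock: 44 - 21 = 23. total_sold = 33
  Event 3 (restock 35): 23 + 35 = 58
  Event 4 (return 7): 58 + 7 = 65
  Event 5 (restock 24): 65 + 24 = 89
  Event 6 (sale 15): sell min(15,89)=15. stock: 89 - 15 = 74. total_sold = 48
  Event 7 (sale 17): sell min(17,74)=17. stock: 74 - 17 = 57. total_sold = 65
  Event 8 (restock 14): 57 + 14 = 71
  Event 9 (sale 17): sell min(17,71)=17. stock: 71 - 17 = 54. total_sold = 82
  Event 10 (sale 10): sell min(10,54)=10. stock: 54 - 10 = 44. total_sold = 92
  Event 11 (sale 17): sell min(17,44)=17. stock: 44 - 17 = 27. total_sold = 109
  Event 12 (sale 4): sell min(4,27)=4. stock: 27 - 4 = 23. total_sold = 113
  Event 13 (sale 3): sell min(3,23)=3. stock: 23 - 3 = 20. total_sold = 116
  Event 14 (sale 11): sell min(11,20)=11. stock: 20 - 11 = 9. total_sold = 127
  Event 15 (restock 29): 9 + 29 = 38
Final: stock = 38, total_sold = 127

Checking against threshold 13:
  After event 1: stock=44 > 13
  After event 2: stock=23 > 13
  After event 3: stock=58 > 13
  After event 4: stock=65 > 13
  After event 5: stock=89 > 13
  After event 6: stock=74 > 13
  After event 7: stock=57 > 13
  After event 8: stock=71 > 13
  After event 9: stock=54 > 13
  After event 10: stock=44 > 13
  After event 11: stock=27 > 13
  After event 12: stock=23 > 13
  After event 13: stock=20 > 13
  After event 14: stock=9 <= 13 -> ALERT
  After event 15: stock=38 > 13
Alert events: [14]. Count = 1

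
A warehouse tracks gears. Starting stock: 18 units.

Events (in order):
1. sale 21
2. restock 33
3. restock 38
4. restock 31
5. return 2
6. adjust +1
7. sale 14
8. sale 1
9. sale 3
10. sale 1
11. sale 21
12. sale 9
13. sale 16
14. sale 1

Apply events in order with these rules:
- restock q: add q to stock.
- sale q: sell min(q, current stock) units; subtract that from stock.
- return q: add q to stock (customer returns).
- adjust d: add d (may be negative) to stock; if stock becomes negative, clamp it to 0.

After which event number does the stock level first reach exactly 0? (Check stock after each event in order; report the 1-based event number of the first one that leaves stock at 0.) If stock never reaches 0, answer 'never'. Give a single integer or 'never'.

Processing events:
Start: stock = 18
  Event 1 (sale 21): sell min(21,18)=18. stock: 18 - 18 = 0. total_sold = 18
  Event 2 (restock 33): 0 + 33 = 33
  Event 3 (restock 38): 33 + 38 = 71
  Event 4 (restock 31): 71 + 31 = 102
  Event 5 (return 2): 102 + 2 = 104
  Event 6 (adjust +1): 104 + 1 = 105
  Event 7 (sale 14): sell min(14,105)=14. stock: 105 - 14 = 91. total_sold = 32
  Event 8 (sale 1): sell min(1,91)=1. stock: 91 - 1 = 90. total_sold = 33
  Event 9 (sale 3): sell min(3,90)=3. stock: 90 - 3 = 87. total_sold = 36
  Event 10 (sale 1): sell min(1,87)=1. stock: 87 - 1 = 86. total_sold = 37
  Event 11 (sale 21): sell min(21,86)=21. stock: 86 - 21 = 65. total_sold = 58
  Event 12 (sale 9): sell min(9,65)=9. stock: 65 - 9 = 56. total_sold = 67
  Event 13 (sale 16): sell min(16,56)=16. stock: 56 - 16 = 40. total_sold = 83
  Event 14 (sale 1): sell min(1,40)=1. stock: 40 - 1 = 39. total_sold = 84
Final: stock = 39, total_sold = 84

First zero at event 1.

Answer: 1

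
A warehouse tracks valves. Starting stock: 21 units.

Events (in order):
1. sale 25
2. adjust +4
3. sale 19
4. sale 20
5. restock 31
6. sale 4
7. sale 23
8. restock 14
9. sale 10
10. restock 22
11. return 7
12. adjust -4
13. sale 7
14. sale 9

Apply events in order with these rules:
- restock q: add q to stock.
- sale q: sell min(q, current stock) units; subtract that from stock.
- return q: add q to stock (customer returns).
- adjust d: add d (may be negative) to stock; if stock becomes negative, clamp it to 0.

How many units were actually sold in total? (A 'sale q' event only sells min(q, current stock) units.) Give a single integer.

Processing events:
Start: stock = 21
  Event 1 (sale 25): sell min(25,21)=21. stock: 21 - 21 = 0. total_sold = 21
  Event 2 (adjust +4): 0 + 4 = 4
  Event 3 (sale 19): sell min(19,4)=4. stock: 4 - 4 = 0. total_sold = 25
  Event 4 (sale 20): sell min(20,0)=0. stock: 0 - 0 = 0. total_sold = 25
  Event 5 (restock 31): 0 + 31 = 31
  Event 6 (sale 4): sell min(4,31)=4. stock: 31 - 4 = 27. total_sold = 29
  Event 7 (sale 23): sell min(23,27)=23. stock: 27 - 23 = 4. total_sold = 52
  Event 8 (restock 14): 4 + 14 = 18
  Event 9 (sale 10): sell min(10,18)=10. stock: 18 - 10 = 8. total_sold = 62
  Event 10 (restock 22): 8 + 22 = 30
  Event 11 (return 7): 30 + 7 = 37
  Event 12 (adjust -4): 37 + -4 = 33
  Event 13 (sale 7): sell min(7,33)=7. stock: 33 - 7 = 26. total_sold = 69
  Event 14 (sale 9): sell min(9,26)=9. stock: 26 - 9 = 17. total_sold = 78
Final: stock = 17, total_sold = 78

Answer: 78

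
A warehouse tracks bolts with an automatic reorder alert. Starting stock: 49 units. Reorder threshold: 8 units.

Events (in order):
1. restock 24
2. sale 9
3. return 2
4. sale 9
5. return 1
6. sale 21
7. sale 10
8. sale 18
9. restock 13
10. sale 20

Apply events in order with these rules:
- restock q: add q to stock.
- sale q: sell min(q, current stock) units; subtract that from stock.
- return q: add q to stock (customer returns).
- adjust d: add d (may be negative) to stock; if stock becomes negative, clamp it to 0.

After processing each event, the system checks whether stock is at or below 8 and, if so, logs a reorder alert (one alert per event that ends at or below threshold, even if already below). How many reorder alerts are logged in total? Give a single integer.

Answer: 1

Derivation:
Processing events:
Start: stock = 49
  Event 1 (restock 24): 49 + 24 = 73
  Event 2 (sale 9): sell min(9,73)=9. stock: 73 - 9 = 64. total_sold = 9
  Event 3 (return 2): 64 + 2 = 66
  Event 4 (sale 9): sell min(9,66)=9. stock: 66 - 9 = 57. total_sold = 18
  Event 5 (return 1): 57 + 1 = 58
  Event 6 (sale 21): sell min(21,58)=21. stock: 58 - 21 = 37. total_sold = 39
  Event 7 (sale 10): sell min(10,37)=10. stock: 37 - 10 = 27. total_sold = 49
  Event 8 (sale 18): sell min(18,27)=18. stock: 27 - 18 = 9. total_sold = 67
  Event 9 (restock 13): 9 + 13 = 22
  Event 10 (sale 20): sell min(20,22)=20. stock: 22 - 20 = 2. total_sold = 87
Final: stock = 2, total_sold = 87

Checking against threshold 8:
  After event 1: stock=73 > 8
  After event 2: stock=64 > 8
  After event 3: stock=66 > 8
  After event 4: stock=57 > 8
  After event 5: stock=58 > 8
  After event 6: stock=37 > 8
  After event 7: stock=27 > 8
  After event 8: stock=9 > 8
  After event 9: stock=22 > 8
  After event 10: stock=2 <= 8 -> ALERT
Alert events: [10]. Count = 1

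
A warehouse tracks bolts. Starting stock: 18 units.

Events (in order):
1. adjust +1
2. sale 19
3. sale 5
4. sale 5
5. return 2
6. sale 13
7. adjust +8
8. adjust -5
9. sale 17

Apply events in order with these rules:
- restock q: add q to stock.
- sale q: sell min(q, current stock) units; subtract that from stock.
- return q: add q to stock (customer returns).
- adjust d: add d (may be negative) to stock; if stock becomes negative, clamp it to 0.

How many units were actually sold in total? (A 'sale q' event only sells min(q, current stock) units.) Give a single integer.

Answer: 24

Derivation:
Processing events:
Start: stock = 18
  Event 1 (adjust +1): 18 + 1 = 19
  Event 2 (sale 19): sell min(19,19)=19. stock: 19 - 19 = 0. total_sold = 19
  Event 3 (sale 5): sell min(5,0)=0. stock: 0 - 0 = 0. total_sold = 19
  Event 4 (sale 5): sell min(5,0)=0. stock: 0 - 0 = 0. total_sold = 19
  Event 5 (return 2): 0 + 2 = 2
  Event 6 (sale 13): sell min(13,2)=2. stock: 2 - 2 = 0. total_sold = 21
  Event 7 (adjust +8): 0 + 8 = 8
  Event 8 (adjust -5): 8 + -5 = 3
  Event 9 (sale 17): sell min(17,3)=3. stock: 3 - 3 = 0. total_sold = 24
Final: stock = 0, total_sold = 24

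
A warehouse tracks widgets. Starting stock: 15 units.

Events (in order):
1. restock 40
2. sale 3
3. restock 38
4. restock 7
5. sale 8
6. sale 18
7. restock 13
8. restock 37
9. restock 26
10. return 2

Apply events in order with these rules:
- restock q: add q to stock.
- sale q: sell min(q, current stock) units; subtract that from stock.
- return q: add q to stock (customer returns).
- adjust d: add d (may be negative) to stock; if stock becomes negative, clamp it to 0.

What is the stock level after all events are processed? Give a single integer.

Answer: 149

Derivation:
Processing events:
Start: stock = 15
  Event 1 (restock 40): 15 + 40 = 55
  Event 2 (sale 3): sell min(3,55)=3. stock: 55 - 3 = 52. total_sold = 3
  Event 3 (restock 38): 52 + 38 = 90
  Event 4 (restock 7): 90 + 7 = 97
  Event 5 (sale 8): sell min(8,97)=8. stock: 97 - 8 = 89. total_sold = 11
  Event 6 (sale 18): sell min(18,89)=18. stock: 89 - 18 = 71. total_sold = 29
  Event 7 (restock 13): 71 + 13 = 84
  Event 8 (restock 37): 84 + 37 = 121
  Event 9 (restock 26): 121 + 26 = 147
  Event 10 (return 2): 147 + 2 = 149
Final: stock = 149, total_sold = 29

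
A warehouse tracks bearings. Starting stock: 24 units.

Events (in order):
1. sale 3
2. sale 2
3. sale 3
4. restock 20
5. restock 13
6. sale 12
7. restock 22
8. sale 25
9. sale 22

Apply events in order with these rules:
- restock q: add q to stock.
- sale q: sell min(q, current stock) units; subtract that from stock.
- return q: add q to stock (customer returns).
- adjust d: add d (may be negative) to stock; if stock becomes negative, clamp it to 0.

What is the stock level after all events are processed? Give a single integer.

Answer: 12

Derivation:
Processing events:
Start: stock = 24
  Event 1 (sale 3): sell min(3,24)=3. stock: 24 - 3 = 21. total_sold = 3
  Event 2 (sale 2): sell min(2,21)=2. stock: 21 - 2 = 19. total_sold = 5
  Event 3 (sale 3): sell min(3,19)=3. stock: 19 - 3 = 16. total_sold = 8
  Event 4 (restock 20): 16 + 20 = 36
  Event 5 (restock 13): 36 + 13 = 49
  Event 6 (sale 12): sell min(12,49)=12. stock: 49 - 12 = 37. total_sold = 20
  Event 7 (restock 22): 37 + 22 = 59
  Event 8 (sale 25): sell min(25,59)=25. stock: 59 - 25 = 34. total_sold = 45
  Event 9 (sale 22): sell min(22,34)=22. stock: 34 - 22 = 12. total_sold = 67
Final: stock = 12, total_sold = 67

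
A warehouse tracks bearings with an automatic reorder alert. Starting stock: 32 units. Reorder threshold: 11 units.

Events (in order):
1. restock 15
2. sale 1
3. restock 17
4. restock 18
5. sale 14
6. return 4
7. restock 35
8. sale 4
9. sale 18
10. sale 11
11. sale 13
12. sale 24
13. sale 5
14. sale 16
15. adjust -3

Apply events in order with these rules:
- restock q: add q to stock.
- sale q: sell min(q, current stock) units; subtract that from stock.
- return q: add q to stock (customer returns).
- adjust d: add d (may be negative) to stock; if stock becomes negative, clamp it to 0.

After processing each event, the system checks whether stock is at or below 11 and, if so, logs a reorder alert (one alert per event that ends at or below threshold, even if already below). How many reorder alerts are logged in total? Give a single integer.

Answer: 0

Derivation:
Processing events:
Start: stock = 32
  Event 1 (restock 15): 32 + 15 = 47
  Event 2 (sale 1): sell min(1,47)=1. stock: 47 - 1 = 46. total_sold = 1
  Event 3 (restock 17): 46 + 17 = 63
  Event 4 (restock 18): 63 + 18 = 81
  Event 5 (sale 14): sell min(14,81)=14. stock: 81 - 14 = 67. total_sold = 15
  Event 6 (return 4): 67 + 4 = 71
  Event 7 (restock 35): 71 + 35 = 106
  Event 8 (sale 4): sell min(4,106)=4. stock: 106 - 4 = 102. total_sold = 19
  Event 9 (sale 18): sell min(18,102)=18. stock: 102 - 18 = 84. total_sold = 37
  Event 10 (sale 11): sell min(11,84)=11. stock: 84 - 11 = 73. total_sold = 48
  Event 11 (sale 13): sell min(13,73)=13. stock: 73 - 13 = 60. total_sold = 61
  Event 12 (sale 24): sell min(24,60)=24. stock: 60 - 24 = 36. total_sold = 85
  Event 13 (sale 5): sell min(5,36)=5. stock: 36 - 5 = 31. total_sold = 90
  Event 14 (sale 16): sell min(16,31)=16. stock: 31 - 16 = 15. total_sold = 106
  Event 15 (adjust -3): 15 + -3 = 12
Final: stock = 12, total_sold = 106

Checking against threshold 11:
  After event 1: stock=47 > 11
  After event 2: stock=46 > 11
  After event 3: stock=63 > 11
  After event 4: stock=81 > 11
  After event 5: stock=67 > 11
  After event 6: stock=71 > 11
  After event 7: stock=106 > 11
  After event 8: stock=102 > 11
  After event 9: stock=84 > 11
  After event 10: stock=73 > 11
  After event 11: stock=60 > 11
  After event 12: stock=36 > 11
  After event 13: stock=31 > 11
  After event 14: stock=15 > 11
  After event 15: stock=12 > 11
Alert events: []. Count = 0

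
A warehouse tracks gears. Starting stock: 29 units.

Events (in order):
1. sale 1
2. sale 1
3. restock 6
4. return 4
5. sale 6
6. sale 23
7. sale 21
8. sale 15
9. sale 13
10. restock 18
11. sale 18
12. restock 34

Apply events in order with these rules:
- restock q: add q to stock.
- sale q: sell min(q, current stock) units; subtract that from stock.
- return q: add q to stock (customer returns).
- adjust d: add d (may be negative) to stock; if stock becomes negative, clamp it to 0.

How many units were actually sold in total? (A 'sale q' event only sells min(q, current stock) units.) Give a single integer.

Answer: 57

Derivation:
Processing events:
Start: stock = 29
  Event 1 (sale 1): sell min(1,29)=1. stock: 29 - 1 = 28. total_sold = 1
  Event 2 (sale 1): sell min(1,28)=1. stock: 28 - 1 = 27. total_sold = 2
  Event 3 (restock 6): 27 + 6 = 33
  Event 4 (return 4): 33 + 4 = 37
  Event 5 (sale 6): sell min(6,37)=6. stock: 37 - 6 = 31. total_sold = 8
  Event 6 (sale 23): sell min(23,31)=23. stock: 31 - 23 = 8. total_sold = 31
  Event 7 (sale 21): sell min(21,8)=8. stock: 8 - 8 = 0. total_sold = 39
  Event 8 (sale 15): sell min(15,0)=0. stock: 0 - 0 = 0. total_sold = 39
  Event 9 (sale 13): sell min(13,0)=0. stock: 0 - 0 = 0. total_sold = 39
  Event 10 (restock 18): 0 + 18 = 18
  Event 11 (sale 18): sell min(18,18)=18. stock: 18 - 18 = 0. total_sold = 57
  Event 12 (restock 34): 0 + 34 = 34
Final: stock = 34, total_sold = 57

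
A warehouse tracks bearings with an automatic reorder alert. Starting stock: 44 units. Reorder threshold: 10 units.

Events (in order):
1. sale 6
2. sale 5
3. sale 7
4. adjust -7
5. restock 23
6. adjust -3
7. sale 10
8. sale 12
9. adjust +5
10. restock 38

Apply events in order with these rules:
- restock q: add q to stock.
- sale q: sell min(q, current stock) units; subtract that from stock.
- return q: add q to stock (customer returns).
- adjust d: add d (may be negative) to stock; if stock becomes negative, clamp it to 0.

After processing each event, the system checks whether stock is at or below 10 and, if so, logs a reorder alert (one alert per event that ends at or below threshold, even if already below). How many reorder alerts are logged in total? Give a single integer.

Processing events:
Start: stock = 44
  Event 1 (sale 6): sell min(6,44)=6. stock: 44 - 6 = 38. total_sold = 6
  Event 2 (sale 5): sell min(5,38)=5. stock: 38 - 5 = 33. total_sold = 11
  Event 3 (sale 7): sell min(7,33)=7. stock: 33 - 7 = 26. total_sold = 18
  Event 4 (adjust -7): 26 + -7 = 19
  Event 5 (restock 23): 19 + 23 = 42
  Event 6 (adjust -3): 42 + -3 = 39
  Event 7 (sale 10): sell min(10,39)=10. stock: 39 - 10 = 29. total_sold = 28
  Event 8 (sale 12): sell min(12,29)=12. stock: 29 - 12 = 17. total_sold = 40
  Event 9 (adjust +5): 17 + 5 = 22
  Event 10 (restock 38): 22 + 38 = 60
Final: stock = 60, total_sold = 40

Checking against threshold 10:
  After event 1: stock=38 > 10
  After event 2: stock=33 > 10
  After event 3: stock=26 > 10
  After event 4: stock=19 > 10
  After event 5: stock=42 > 10
  After event 6: stock=39 > 10
  After event 7: stock=29 > 10
  After event 8: stock=17 > 10
  After event 9: stock=22 > 10
  After event 10: stock=60 > 10
Alert events: []. Count = 0

Answer: 0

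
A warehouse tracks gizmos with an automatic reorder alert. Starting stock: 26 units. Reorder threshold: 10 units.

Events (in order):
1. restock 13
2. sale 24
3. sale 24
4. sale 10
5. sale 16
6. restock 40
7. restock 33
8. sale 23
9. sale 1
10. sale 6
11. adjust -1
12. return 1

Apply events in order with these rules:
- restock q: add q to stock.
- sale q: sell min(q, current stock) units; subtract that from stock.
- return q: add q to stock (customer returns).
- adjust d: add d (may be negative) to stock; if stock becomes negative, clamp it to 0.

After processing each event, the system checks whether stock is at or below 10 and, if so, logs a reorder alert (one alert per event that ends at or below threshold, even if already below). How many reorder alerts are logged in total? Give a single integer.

Answer: 3

Derivation:
Processing events:
Start: stock = 26
  Event 1 (restock 13): 26 + 13 = 39
  Event 2 (sale 24): sell min(24,39)=24. stock: 39 - 24 = 15. total_sold = 24
  Event 3 (sale 24): sell min(24,15)=15. stock: 15 - 15 = 0. total_sold = 39
  Event 4 (sale 10): sell min(10,0)=0. stock: 0 - 0 = 0. total_sold = 39
  Event 5 (sale 16): sell min(16,0)=0. stock: 0 - 0 = 0. total_sold = 39
  Event 6 (restock 40): 0 + 40 = 40
  Event 7 (restock 33): 40 + 33 = 73
  Event 8 (sale 23): sell min(23,73)=23. stock: 73 - 23 = 50. total_sold = 62
  Event 9 (sale 1): sell min(1,50)=1. stock: 50 - 1 = 49. total_sold = 63
  Event 10 (sale 6): sell min(6,49)=6. stock: 49 - 6 = 43. total_sold = 69
  Event 11 (adjust -1): 43 + -1 = 42
  Event 12 (return 1): 42 + 1 = 43
Final: stock = 43, total_sold = 69

Checking against threshold 10:
  After event 1: stock=39 > 10
  After event 2: stock=15 > 10
  After event 3: stock=0 <= 10 -> ALERT
  After event 4: stock=0 <= 10 -> ALERT
  After event 5: stock=0 <= 10 -> ALERT
  After event 6: stock=40 > 10
  After event 7: stock=73 > 10
  After event 8: stock=50 > 10
  After event 9: stock=49 > 10
  After event 10: stock=43 > 10
  After event 11: stock=42 > 10
  After event 12: stock=43 > 10
Alert events: [3, 4, 5]. Count = 3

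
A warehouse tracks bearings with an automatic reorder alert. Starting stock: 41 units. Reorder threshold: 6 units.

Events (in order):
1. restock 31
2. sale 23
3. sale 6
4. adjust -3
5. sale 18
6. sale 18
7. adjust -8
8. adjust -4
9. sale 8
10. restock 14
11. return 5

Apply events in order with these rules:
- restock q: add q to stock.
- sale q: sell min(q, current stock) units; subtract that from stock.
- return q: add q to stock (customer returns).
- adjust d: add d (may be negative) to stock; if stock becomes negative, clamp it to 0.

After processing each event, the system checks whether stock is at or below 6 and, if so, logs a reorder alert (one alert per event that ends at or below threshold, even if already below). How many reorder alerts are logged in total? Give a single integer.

Answer: 4

Derivation:
Processing events:
Start: stock = 41
  Event 1 (restock 31): 41 + 31 = 72
  Event 2 (sale 23): sell min(23,72)=23. stock: 72 - 23 = 49. total_sold = 23
  Event 3 (sale 6): sell min(6,49)=6. stock: 49 - 6 = 43. total_sold = 29
  Event 4 (adjust -3): 43 + -3 = 40
  Event 5 (sale 18): sell min(18,40)=18. stock: 40 - 18 = 22. total_sold = 47
  Event 6 (sale 18): sell min(18,22)=18. stock: 22 - 18 = 4. total_sold = 65
  Event 7 (adjust -8): 4 + -8 = 0 (clamped to 0)
  Event 8 (adjust -4): 0 + -4 = 0 (clamped to 0)
  Event 9 (sale 8): sell min(8,0)=0. stock: 0 - 0 = 0. total_sold = 65
  Event 10 (restock 14): 0 + 14 = 14
  Event 11 (return 5): 14 + 5 = 19
Final: stock = 19, total_sold = 65

Checking against threshold 6:
  After event 1: stock=72 > 6
  After event 2: stock=49 > 6
  After event 3: stock=43 > 6
  After event 4: stock=40 > 6
  After event 5: stock=22 > 6
  After event 6: stock=4 <= 6 -> ALERT
  After event 7: stock=0 <= 6 -> ALERT
  After event 8: stock=0 <= 6 -> ALERT
  After event 9: stock=0 <= 6 -> ALERT
  After event 10: stock=14 > 6
  After event 11: stock=19 > 6
Alert events: [6, 7, 8, 9]. Count = 4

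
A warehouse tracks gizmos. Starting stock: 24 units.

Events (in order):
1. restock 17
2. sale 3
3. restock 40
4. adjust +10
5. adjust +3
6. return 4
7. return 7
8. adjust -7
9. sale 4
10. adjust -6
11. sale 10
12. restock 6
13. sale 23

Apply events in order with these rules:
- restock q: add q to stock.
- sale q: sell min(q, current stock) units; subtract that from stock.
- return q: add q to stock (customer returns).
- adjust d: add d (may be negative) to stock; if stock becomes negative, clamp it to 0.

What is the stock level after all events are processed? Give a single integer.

Answer: 58

Derivation:
Processing events:
Start: stock = 24
  Event 1 (restock 17): 24 + 17 = 41
  Event 2 (sale 3): sell min(3,41)=3. stock: 41 - 3 = 38. total_sold = 3
  Event 3 (restock 40): 38 + 40 = 78
  Event 4 (adjust +10): 78 + 10 = 88
  Event 5 (adjust +3): 88 + 3 = 91
  Event 6 (return 4): 91 + 4 = 95
  Event 7 (return 7): 95 + 7 = 102
  Event 8 (adjust -7): 102 + -7 = 95
  Event 9 (sale 4): sell min(4,95)=4. stock: 95 - 4 = 91. total_sold = 7
  Event 10 (adjust -6): 91 + -6 = 85
  Event 11 (sale 10): sell min(10,85)=10. stock: 85 - 10 = 75. total_sold = 17
  Event 12 (restock 6): 75 + 6 = 81
  Event 13 (sale 23): sell min(23,81)=23. stock: 81 - 23 = 58. total_sold = 40
Final: stock = 58, total_sold = 40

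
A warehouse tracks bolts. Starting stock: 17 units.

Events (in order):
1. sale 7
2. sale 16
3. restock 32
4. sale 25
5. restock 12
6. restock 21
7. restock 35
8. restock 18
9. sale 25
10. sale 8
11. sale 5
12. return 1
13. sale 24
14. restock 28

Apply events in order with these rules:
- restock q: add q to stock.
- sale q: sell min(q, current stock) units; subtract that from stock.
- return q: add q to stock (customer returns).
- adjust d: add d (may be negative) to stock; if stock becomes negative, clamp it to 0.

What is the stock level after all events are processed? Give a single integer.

Processing events:
Start: stock = 17
  Event 1 (sale 7): sell min(7,17)=7. stock: 17 - 7 = 10. total_sold = 7
  Event 2 (sale 16): sell min(16,10)=10. stock: 10 - 10 = 0. total_sold = 17
  Event 3 (restock 32): 0 + 32 = 32
  Event 4 (sale 25): sell min(25,32)=25. stock: 32 - 25 = 7. total_sold = 42
  Event 5 (restock 12): 7 + 12 = 19
  Event 6 (restock 21): 19 + 21 = 40
  Event 7 (restock 35): 40 + 35 = 75
  Event 8 (restock 18): 75 + 18 = 93
  Event 9 (sale 25): sell min(25,93)=25. stock: 93 - 25 = 68. total_sold = 67
  Event 10 (sale 8): sell min(8,68)=8. stock: 68 - 8 = 60. total_sold = 75
  Event 11 (sale 5): sell min(5,60)=5. stock: 60 - 5 = 55. total_sold = 80
  Event 12 (return 1): 55 + 1 = 56
  Event 13 (sale 24): sell min(24,56)=24. stock: 56 - 24 = 32. total_sold = 104
  Event 14 (restock 28): 32 + 28 = 60
Final: stock = 60, total_sold = 104

Answer: 60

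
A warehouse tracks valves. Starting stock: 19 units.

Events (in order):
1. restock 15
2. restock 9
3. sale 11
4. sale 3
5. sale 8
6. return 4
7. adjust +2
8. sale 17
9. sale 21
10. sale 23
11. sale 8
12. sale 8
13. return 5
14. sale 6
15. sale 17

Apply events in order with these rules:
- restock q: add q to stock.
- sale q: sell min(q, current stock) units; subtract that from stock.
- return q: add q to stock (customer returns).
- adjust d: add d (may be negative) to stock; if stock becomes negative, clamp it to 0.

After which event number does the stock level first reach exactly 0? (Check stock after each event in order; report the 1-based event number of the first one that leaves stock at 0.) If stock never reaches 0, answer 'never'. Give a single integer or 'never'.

Answer: 9

Derivation:
Processing events:
Start: stock = 19
  Event 1 (restock 15): 19 + 15 = 34
  Event 2 (restock 9): 34 + 9 = 43
  Event 3 (sale 11): sell min(11,43)=11. stock: 43 - 11 = 32. total_sold = 11
  Event 4 (sale 3): sell min(3,32)=3. stock: 32 - 3 = 29. total_sold = 14
  Event 5 (sale 8): sell min(8,29)=8. stock: 29 - 8 = 21. total_sold = 22
  Event 6 (return 4): 21 + 4 = 25
  Event 7 (adjust +2): 25 + 2 = 27
  Event 8 (sale 17): sell min(17,27)=17. stock: 27 - 17 = 10. total_sold = 39
  Event 9 (sale 21): sell min(21,10)=10. stock: 10 - 10 = 0. total_sold = 49
  Event 10 (sale 23): sell min(23,0)=0. stock: 0 - 0 = 0. total_sold = 49
  Event 11 (sale 8): sell min(8,0)=0. stock: 0 - 0 = 0. total_sold = 49
  Event 12 (sale 8): sell min(8,0)=0. stock: 0 - 0 = 0. total_sold = 49
  Event 13 (return 5): 0 + 5 = 5
  Event 14 (sale 6): sell min(6,5)=5. stock: 5 - 5 = 0. total_sold = 54
  Event 15 (sale 17): sell min(17,0)=0. stock: 0 - 0 = 0. total_sold = 54
Final: stock = 0, total_sold = 54

First zero at event 9.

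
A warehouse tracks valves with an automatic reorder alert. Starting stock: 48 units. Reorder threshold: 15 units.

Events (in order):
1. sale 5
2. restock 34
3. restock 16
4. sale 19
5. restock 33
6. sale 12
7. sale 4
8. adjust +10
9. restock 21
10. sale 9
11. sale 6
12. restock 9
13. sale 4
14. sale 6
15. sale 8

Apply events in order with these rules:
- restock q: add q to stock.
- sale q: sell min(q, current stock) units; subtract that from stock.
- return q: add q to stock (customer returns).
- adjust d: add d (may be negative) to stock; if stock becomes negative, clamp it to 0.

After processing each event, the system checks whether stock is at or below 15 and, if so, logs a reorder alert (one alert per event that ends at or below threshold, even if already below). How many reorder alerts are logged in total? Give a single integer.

Answer: 0

Derivation:
Processing events:
Start: stock = 48
  Event 1 (sale 5): sell min(5,48)=5. stock: 48 - 5 = 43. total_sold = 5
  Event 2 (restock 34): 43 + 34 = 77
  Event 3 (restock 16): 77 + 16 = 93
  Event 4 (sale 19): sell min(19,93)=19. stock: 93 - 19 = 74. total_sold = 24
  Event 5 (restock 33): 74 + 33 = 107
  Event 6 (sale 12): sell min(12,107)=12. stock: 107 - 12 = 95. total_sold = 36
  Event 7 (sale 4): sell min(4,95)=4. stock: 95 - 4 = 91. total_sold = 40
  Event 8 (adjust +10): 91 + 10 = 101
  Event 9 (restock 21): 101 + 21 = 122
  Event 10 (sale 9): sell min(9,122)=9. stock: 122 - 9 = 113. total_sold = 49
  Event 11 (sale 6): sell min(6,113)=6. stock: 113 - 6 = 107. total_sold = 55
  Event 12 (restock 9): 107 + 9 = 116
  Event 13 (sale 4): sell min(4,116)=4. stock: 116 - 4 = 112. total_sold = 59
  Event 14 (sale 6): sell min(6,112)=6. stock: 112 - 6 = 106. total_sold = 65
  Event 15 (sale 8): sell min(8,106)=8. stock: 106 - 8 = 98. total_sold = 73
Final: stock = 98, total_sold = 73

Checking against threshold 15:
  After event 1: stock=43 > 15
  After event 2: stock=77 > 15
  After event 3: stock=93 > 15
  After event 4: stock=74 > 15
  After event 5: stock=107 > 15
  After event 6: stock=95 > 15
  After event 7: stock=91 > 15
  After event 8: stock=101 > 15
  After event 9: stock=122 > 15
  After event 10: stock=113 > 15
  After event 11: stock=107 > 15
  After event 12: stock=116 > 15
  After event 13: stock=112 > 15
  After event 14: stock=106 > 15
  After event 15: stock=98 > 15
Alert events: []. Count = 0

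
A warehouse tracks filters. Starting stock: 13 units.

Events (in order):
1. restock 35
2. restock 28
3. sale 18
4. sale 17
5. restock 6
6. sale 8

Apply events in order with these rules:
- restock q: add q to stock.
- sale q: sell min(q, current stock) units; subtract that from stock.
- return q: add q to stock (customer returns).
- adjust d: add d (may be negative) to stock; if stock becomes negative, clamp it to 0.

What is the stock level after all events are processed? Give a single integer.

Processing events:
Start: stock = 13
  Event 1 (restock 35): 13 + 35 = 48
  Event 2 (restock 28): 48 + 28 = 76
  Event 3 (sale 18): sell min(18,76)=18. stock: 76 - 18 = 58. total_sold = 18
  Event 4 (sale 17): sell min(17,58)=17. stock: 58 - 17 = 41. total_sold = 35
  Event 5 (restock 6): 41 + 6 = 47
  Event 6 (sale 8): sell min(8,47)=8. stock: 47 - 8 = 39. total_sold = 43
Final: stock = 39, total_sold = 43

Answer: 39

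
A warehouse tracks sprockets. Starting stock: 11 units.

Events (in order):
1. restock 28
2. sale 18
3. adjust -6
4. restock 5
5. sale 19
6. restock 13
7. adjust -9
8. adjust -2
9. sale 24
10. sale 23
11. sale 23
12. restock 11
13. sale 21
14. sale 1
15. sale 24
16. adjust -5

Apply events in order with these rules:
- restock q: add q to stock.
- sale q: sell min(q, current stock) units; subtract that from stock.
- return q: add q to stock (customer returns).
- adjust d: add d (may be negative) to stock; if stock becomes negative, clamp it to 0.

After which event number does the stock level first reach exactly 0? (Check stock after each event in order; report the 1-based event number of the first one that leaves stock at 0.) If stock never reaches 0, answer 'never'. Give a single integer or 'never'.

Processing events:
Start: stock = 11
  Event 1 (restock 28): 11 + 28 = 39
  Event 2 (sale 18): sell min(18,39)=18. stock: 39 - 18 = 21. total_sold = 18
  Event 3 (adjust -6): 21 + -6 = 15
  Event 4 (restock 5): 15 + 5 = 20
  Event 5 (sale 19): sell min(19,20)=19. stock: 20 - 19 = 1. total_sold = 37
  Event 6 (restock 13): 1 + 13 = 14
  Event 7 (adjust -9): 14 + -9 = 5
  Event 8 (adjust -2): 5 + -2 = 3
  Event 9 (sale 24): sell min(24,3)=3. stock: 3 - 3 = 0. total_sold = 40
  Event 10 (sale 23): sell min(23,0)=0. stock: 0 - 0 = 0. total_sold = 40
  Event 11 (sale 23): sell min(23,0)=0. stock: 0 - 0 = 0. total_sold = 40
  Event 12 (restock 11): 0 + 11 = 11
  Event 13 (sale 21): sell min(21,11)=11. stock: 11 - 11 = 0. total_sold = 51
  Event 14 (sale 1): sell min(1,0)=0. stock: 0 - 0 = 0. total_sold = 51
  Event 15 (sale 24): sell min(24,0)=0. stock: 0 - 0 = 0. total_sold = 51
  Event 16 (adjust -5): 0 + -5 = 0 (clamped to 0)
Final: stock = 0, total_sold = 51

First zero at event 9.

Answer: 9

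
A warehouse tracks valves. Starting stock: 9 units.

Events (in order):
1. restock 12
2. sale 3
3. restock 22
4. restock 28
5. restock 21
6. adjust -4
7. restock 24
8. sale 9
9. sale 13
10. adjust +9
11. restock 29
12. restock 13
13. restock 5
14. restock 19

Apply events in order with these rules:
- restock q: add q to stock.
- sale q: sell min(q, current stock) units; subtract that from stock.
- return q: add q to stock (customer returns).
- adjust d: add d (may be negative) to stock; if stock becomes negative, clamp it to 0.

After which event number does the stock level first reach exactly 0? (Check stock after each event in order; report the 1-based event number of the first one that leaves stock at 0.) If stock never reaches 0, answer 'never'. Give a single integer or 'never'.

Processing events:
Start: stock = 9
  Event 1 (restock 12): 9 + 12 = 21
  Event 2 (sale 3): sell min(3,21)=3. stock: 21 - 3 = 18. total_sold = 3
  Event 3 (restock 22): 18 + 22 = 40
  Event 4 (restock 28): 40 + 28 = 68
  Event 5 (restock 21): 68 + 21 = 89
  Event 6 (adjust -4): 89 + -4 = 85
  Event 7 (restock 24): 85 + 24 = 109
  Event 8 (sale 9): sell min(9,109)=9. stock: 109 - 9 = 100. total_sold = 12
  Event 9 (sale 13): sell min(13,100)=13. stock: 100 - 13 = 87. total_sold = 25
  Event 10 (adjust +9): 87 + 9 = 96
  Event 11 (restock 29): 96 + 29 = 125
  Event 12 (restock 13): 125 + 13 = 138
  Event 13 (restock 5): 138 + 5 = 143
  Event 14 (restock 19): 143 + 19 = 162
Final: stock = 162, total_sold = 25

Stock never reaches 0.

Answer: never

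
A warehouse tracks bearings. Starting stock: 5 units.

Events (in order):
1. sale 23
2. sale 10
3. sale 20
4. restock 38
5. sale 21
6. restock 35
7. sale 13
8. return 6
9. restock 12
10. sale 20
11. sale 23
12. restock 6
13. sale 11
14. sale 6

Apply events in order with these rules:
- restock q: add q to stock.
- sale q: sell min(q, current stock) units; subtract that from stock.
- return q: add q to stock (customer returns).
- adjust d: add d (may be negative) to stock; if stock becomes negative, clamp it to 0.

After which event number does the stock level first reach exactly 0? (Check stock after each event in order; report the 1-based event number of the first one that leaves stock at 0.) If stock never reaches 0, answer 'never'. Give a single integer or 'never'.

Processing events:
Start: stock = 5
  Event 1 (sale 23): sell min(23,5)=5. stock: 5 - 5 = 0. total_sold = 5
  Event 2 (sale 10): sell min(10,0)=0. stock: 0 - 0 = 0. total_sold = 5
  Event 3 (sale 20): sell min(20,0)=0. stock: 0 - 0 = 0. total_sold = 5
  Event 4 (restock 38): 0 + 38 = 38
  Event 5 (sale 21): sell min(21,38)=21. stock: 38 - 21 = 17. total_sold = 26
  Event 6 (restock 35): 17 + 35 = 52
  Event 7 (sale 13): sell min(13,52)=13. stock: 52 - 13 = 39. total_sold = 39
  Event 8 (return 6): 39 + 6 = 45
  Event 9 (restock 12): 45 + 12 = 57
  Event 10 (sale 20): sell min(20,57)=20. stock: 57 - 20 = 37. total_sold = 59
  Event 11 (sale 23): sell min(23,37)=23. stock: 37 - 23 = 14. total_sold = 82
  Event 12 (restock 6): 14 + 6 = 20
  Event 13 (sale 11): sell min(11,20)=11. stock: 20 - 11 = 9. total_sold = 93
  Event 14 (sale 6): sell min(6,9)=6. stock: 9 - 6 = 3. total_sold = 99
Final: stock = 3, total_sold = 99

First zero at event 1.

Answer: 1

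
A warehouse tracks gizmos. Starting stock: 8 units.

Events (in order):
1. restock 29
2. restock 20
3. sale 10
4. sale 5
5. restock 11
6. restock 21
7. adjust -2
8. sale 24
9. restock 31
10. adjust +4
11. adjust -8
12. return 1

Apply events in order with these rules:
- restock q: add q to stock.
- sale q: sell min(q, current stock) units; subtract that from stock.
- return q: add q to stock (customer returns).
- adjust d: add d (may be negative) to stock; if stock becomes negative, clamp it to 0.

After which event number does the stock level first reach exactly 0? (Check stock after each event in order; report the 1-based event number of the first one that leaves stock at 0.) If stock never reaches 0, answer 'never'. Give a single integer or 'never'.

Answer: never

Derivation:
Processing events:
Start: stock = 8
  Event 1 (restock 29): 8 + 29 = 37
  Event 2 (restock 20): 37 + 20 = 57
  Event 3 (sale 10): sell min(10,57)=10. stock: 57 - 10 = 47. total_sold = 10
  Event 4 (sale 5): sell min(5,47)=5. stock: 47 - 5 = 42. total_sold = 15
  Event 5 (restock 11): 42 + 11 = 53
  Event 6 (restock 21): 53 + 21 = 74
  Event 7 (adjust -2): 74 + -2 = 72
  Event 8 (sale 24): sell min(24,72)=24. stock: 72 - 24 = 48. total_sold = 39
  Event 9 (restock 31): 48 + 31 = 79
  Event 10 (adjust +4): 79 + 4 = 83
  Event 11 (adjust -8): 83 + -8 = 75
  Event 12 (return 1): 75 + 1 = 76
Final: stock = 76, total_sold = 39

Stock never reaches 0.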